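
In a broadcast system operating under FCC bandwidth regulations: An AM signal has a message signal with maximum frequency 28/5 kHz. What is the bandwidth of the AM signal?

In AM (double-sideband), the bandwidth is twice the message frequency.
BW = 2 * f_m = 2 * 28/5 kHz = 56/5 kHz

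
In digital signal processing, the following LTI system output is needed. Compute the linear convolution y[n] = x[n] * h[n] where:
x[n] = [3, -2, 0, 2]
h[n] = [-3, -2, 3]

y[n] = sum_k x[k]*h[n-k]. Output length = len(x) + len(h) - 1 = 4 + 3 - 1 = 6.
y[0] = 3*-3 = -9
y[1] = -2*-3 + 3*-2 = 0
y[2] = 0*-3 + -2*-2 + 3*3 = 13
y[3] = 2*-3 + 0*-2 + -2*3 = -12
y[4] = 2*-2 + 0*3 = -4
y[5] = 2*3 = 6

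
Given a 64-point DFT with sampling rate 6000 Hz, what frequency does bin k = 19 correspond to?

The frequency of DFT bin k is: f_k = k * f_s / N
f_19 = 19 * 6000 / 64 = 7125/4 Hz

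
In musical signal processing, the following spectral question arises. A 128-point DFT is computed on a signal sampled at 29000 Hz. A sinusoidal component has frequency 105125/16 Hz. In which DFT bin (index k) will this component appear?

DFT frequency resolution = f_s/N = 29000/128 = 3625/16 Hz
Bin index k = f_signal / resolution = 105125/16 / 3625/16 = 29
The signal frequency 105125/16 Hz falls in DFT bin k = 29.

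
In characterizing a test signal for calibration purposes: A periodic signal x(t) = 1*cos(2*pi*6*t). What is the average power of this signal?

Average power of A*cos(wt) is A^2/2.
P = 1^2 / 2 = 1/2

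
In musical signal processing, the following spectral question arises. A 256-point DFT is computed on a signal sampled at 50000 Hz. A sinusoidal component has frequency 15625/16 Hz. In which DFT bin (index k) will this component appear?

DFT frequency resolution = f_s/N = 50000/256 = 3125/16 Hz
Bin index k = f_signal / resolution = 15625/16 / 3125/16 = 5
The signal frequency 15625/16 Hz falls in DFT bin k = 5.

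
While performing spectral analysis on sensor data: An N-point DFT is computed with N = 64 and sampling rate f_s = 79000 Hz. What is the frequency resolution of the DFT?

DFT frequency resolution = f_s / N
= 79000 / 64 = 9875/8 Hz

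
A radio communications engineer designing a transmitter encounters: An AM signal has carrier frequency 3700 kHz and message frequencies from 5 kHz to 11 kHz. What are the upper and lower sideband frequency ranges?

Upper sideband (USB) = fc + [fm_low, fm_high] = 3700 + [5, 11] = [3705, 3711] kHz
Lower sideband (LSB) = fc - [fm_high, fm_low] = 3700 - [11, 5] = [3689, 3695] kHz
Total occupied spectrum: 3689 kHz to 3711 kHz (plus carrier at 3700 kHz)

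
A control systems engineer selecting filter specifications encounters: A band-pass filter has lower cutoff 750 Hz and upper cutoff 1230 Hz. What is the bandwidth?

Bandwidth = f_high - f_low
= 1230 Hz - 750 Hz = 480 Hz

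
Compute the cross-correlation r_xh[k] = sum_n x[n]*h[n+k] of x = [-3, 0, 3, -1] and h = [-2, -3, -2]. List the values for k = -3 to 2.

Both sequences indexed from 0 and zero outside their support.
Lags with overlap: k = -3 to 2.
  r_xh[-3] = x[3]*h[0] = 2
  r_xh[-2] = x[2]*h[0] + x[3]*h[1] = -3
  r_xh[-1] = x[1]*h[0] + x[2]*h[1] + x[3]*h[2] = -7
  r_xh[0] = x[0]*h[0] + x[1]*h[1] + x[2]*h[2] = 0
  r_xh[1] = x[0]*h[1] + x[1]*h[2] = 9
  r_xh[2] = x[0]*h[2] = 6
r_xh = [2, -3, -7, 0, 9, 6] (for k = -3, ..., 2)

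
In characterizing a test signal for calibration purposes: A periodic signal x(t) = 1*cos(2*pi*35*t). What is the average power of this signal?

Average power of A*cos(wt) is A^2/2.
P = 1^2 / 2 = 1/2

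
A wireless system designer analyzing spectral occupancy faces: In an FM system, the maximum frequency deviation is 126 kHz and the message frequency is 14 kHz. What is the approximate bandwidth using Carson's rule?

Carson's rule: BW = 2*(delta_f + f_m)
= 2*(126 + 14) kHz = 280 kHz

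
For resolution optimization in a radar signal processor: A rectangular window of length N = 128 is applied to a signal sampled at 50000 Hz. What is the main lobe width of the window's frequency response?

For a rectangular window of length N,
the main lobe width in frequency is 2*f_s/N.
= 2*50000/128 = 3125/4 Hz
This determines the minimum frequency separation for resolving two sinusoids.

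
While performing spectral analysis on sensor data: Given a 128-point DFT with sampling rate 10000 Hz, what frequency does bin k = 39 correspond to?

The frequency of DFT bin k is: f_k = k * f_s / N
f_39 = 39 * 10000 / 128 = 24375/8 Hz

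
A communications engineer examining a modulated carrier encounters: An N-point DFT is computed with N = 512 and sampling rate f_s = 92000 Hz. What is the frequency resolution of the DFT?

DFT frequency resolution = f_s / N
= 92000 / 512 = 2875/16 Hz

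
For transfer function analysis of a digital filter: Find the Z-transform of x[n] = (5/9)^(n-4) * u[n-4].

Time-shifting property: if X(z) = Z{x[n]}, then Z{x[n-d]} = z^(-d) * X(z)
X(z) = z/(z - 5/9) for x[n] = (5/9)^n * u[n]
Z{x[n-4]} = z^(-4) * z/(z - 5/9) = z^(-3)/(z - 5/9)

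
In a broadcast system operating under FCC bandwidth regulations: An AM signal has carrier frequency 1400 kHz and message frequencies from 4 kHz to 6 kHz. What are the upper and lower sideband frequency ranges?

Upper sideband (USB) = fc + [fm_low, fm_high] = 1400 + [4, 6] = [1404, 1406] kHz
Lower sideband (LSB) = fc - [fm_high, fm_low] = 1400 - [6, 4] = [1394, 1396] kHz
Total occupied spectrum: 1394 kHz to 1406 kHz (plus carrier at 1400 kHz)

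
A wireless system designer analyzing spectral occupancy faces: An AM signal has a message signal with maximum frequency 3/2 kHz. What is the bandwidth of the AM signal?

In AM (double-sideband), the bandwidth is twice the message frequency.
BW = 2 * f_m = 2 * 3/2 kHz = 3 kHz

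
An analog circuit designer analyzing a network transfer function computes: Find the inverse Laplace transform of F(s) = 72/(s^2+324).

Standard pair: w/(s^2+w^2) <-> sin(wt)*u(t)
Recognize w^2 = 324, so w = 18; numerator 72 = 4*18.
f(t) = 4*sin(18t)*u(t)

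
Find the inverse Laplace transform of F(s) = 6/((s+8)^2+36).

Standard pair: w/((s+a)^2+w^2) <-> e^(-at)*sin(wt)*u(t)
With a=8, w=6: f(t) = e^(-8t)*sin(6t)*u(t)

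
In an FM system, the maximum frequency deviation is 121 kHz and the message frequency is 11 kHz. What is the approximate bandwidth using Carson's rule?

Carson's rule: BW = 2*(delta_f + f_m)
= 2*(121 + 11) kHz = 264 kHz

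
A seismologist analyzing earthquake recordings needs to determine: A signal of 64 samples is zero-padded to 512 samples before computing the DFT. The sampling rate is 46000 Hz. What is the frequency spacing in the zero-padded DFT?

Original DFT: N = 64, resolution = f_s/N = 46000/64 = 2875/4 Hz
Zero-padded DFT: N = 512, resolution = f_s/N = 46000/512 = 2875/32 Hz
Zero-padding interpolates the spectrum (finer frequency grid)
but does NOT improve the true spectral resolution (ability to resolve close frequencies).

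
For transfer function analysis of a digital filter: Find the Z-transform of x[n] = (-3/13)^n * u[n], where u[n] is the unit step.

The Z-transform of a^n * u[n] is z/(z-a) for |z| > |a|.
Here a = -3/13, so X(z) = z/(z - (-3/13)) = 13z/(13z + 3)
ROC: |z| > 3/13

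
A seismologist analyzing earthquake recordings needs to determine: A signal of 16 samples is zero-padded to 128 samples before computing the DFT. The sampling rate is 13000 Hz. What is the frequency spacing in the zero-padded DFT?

Original DFT: N = 16, resolution = f_s/N = 13000/16 = 1625/2 Hz
Zero-padded DFT: N = 128, resolution = f_s/N = 13000/128 = 1625/16 Hz
Zero-padding interpolates the spectrum (finer frequency grid)
but does NOT improve the true spectral resolution (ability to resolve close frequencies).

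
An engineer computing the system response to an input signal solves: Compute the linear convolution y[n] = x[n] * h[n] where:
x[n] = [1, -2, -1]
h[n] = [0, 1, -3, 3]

y[n] = sum_k x[k]*h[n-k]. Output length = len(x) + len(h) - 1 = 3 + 4 - 1 = 6.
y[0] = 1*0 = 0
y[1] = -2*0 + 1*1 = 1
y[2] = -1*0 + -2*1 + 1*-3 = -5
y[3] = -1*1 + -2*-3 + 1*3 = 8
y[4] = -1*-3 + -2*3 = -3
y[5] = -1*3 = -3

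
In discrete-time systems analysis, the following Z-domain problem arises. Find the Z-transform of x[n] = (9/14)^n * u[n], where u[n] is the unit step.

The Z-transform of a^n * u[n] is z/(z-a) for |z| > |a|.
Here a = 9/14, so X(z) = z/(z - (9/14)) = 14z/(14z - 9)
ROC: |z| > 9/14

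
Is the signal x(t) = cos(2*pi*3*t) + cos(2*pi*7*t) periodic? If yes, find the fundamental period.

f1 = 3 Hz, f2 = 7 Hz
Period T1 = 1/3, T2 = 1/7
Ratio T1/T2 = 7/3, which is rational.
The signal is periodic with fundamental period T = 1/GCD(3,7) = 1 s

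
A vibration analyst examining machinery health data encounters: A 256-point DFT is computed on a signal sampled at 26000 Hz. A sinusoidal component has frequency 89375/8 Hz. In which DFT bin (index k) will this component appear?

DFT frequency resolution = f_s/N = 26000/256 = 1625/16 Hz
Bin index k = f_signal / resolution = 89375/8 / 1625/16 = 110
The signal frequency 89375/8 Hz falls in DFT bin k = 110.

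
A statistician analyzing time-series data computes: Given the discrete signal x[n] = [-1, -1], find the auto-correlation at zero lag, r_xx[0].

The auto-correlation at zero lag r_xx[0] equals the signal energy.
r_xx[0] = sum of x[n]^2 = (-1)^2 + (-1)^2
= 1 + 1 = 2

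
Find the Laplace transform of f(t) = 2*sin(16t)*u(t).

Standard pair: sin(wt)*u(t) <-> w/(s^2+w^2)
With w = 16: L{2*sin(16t)*u(t)} = 32/(s^2+256)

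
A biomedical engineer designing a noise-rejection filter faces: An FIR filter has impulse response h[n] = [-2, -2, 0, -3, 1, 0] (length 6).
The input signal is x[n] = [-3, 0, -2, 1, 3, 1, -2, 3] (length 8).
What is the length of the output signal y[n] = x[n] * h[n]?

For linear convolution, the output length is:
len(y) = len(x) + len(h) - 1 = 8 + 6 - 1 = 13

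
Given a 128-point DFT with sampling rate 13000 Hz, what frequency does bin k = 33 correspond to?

The frequency of DFT bin k is: f_k = k * f_s / N
f_33 = 33 * 13000 / 128 = 53625/16 Hz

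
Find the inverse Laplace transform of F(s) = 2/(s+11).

Standard pair: k/(s+a) <-> k*e^(-at)*u(t)
With k=2, a=11: f(t) = 2*e^(-11t)*u(t)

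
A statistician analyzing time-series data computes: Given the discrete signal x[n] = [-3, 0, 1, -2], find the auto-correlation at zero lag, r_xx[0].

The auto-correlation at zero lag r_xx[0] equals the signal energy.
r_xx[0] = sum of x[n]^2 = (-3)^2 + 0^2 + 1^2 + (-2)^2
= 9 + 0 + 1 + 4 = 14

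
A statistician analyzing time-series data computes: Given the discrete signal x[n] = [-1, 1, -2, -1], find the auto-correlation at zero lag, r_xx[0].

The auto-correlation at zero lag r_xx[0] equals the signal energy.
r_xx[0] = sum of x[n]^2 = (-1)^2 + 1^2 + (-2)^2 + (-1)^2
= 1 + 1 + 4 + 1 = 7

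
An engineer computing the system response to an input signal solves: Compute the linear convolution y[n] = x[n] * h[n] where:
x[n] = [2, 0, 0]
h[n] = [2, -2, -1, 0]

y[n] = sum_k x[k]*h[n-k]. Output length = len(x) + len(h) - 1 = 3 + 4 - 1 = 6.
y[0] = 2*2 = 4
y[1] = 0*2 + 2*-2 = -4
y[2] = 0*2 + 0*-2 + 2*-1 = -2
y[3] = 0*-2 + 0*-1 + 2*0 = 0
y[4] = 0*-1 + 0*0 = 0
y[5] = 0*0 = 0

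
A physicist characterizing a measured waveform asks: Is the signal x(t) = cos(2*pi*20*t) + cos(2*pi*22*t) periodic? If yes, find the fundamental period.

f1 = 20 Hz, f2 = 22 Hz
Period T1 = 1/20, T2 = 1/22
Ratio T1/T2 = 22/20, which is rational.
The signal is periodic with fundamental period T = 1/GCD(20,22) = 1/2 s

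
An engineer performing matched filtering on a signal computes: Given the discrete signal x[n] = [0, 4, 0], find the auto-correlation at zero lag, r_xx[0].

The auto-correlation at zero lag r_xx[0] equals the signal energy.
r_xx[0] = sum of x[n]^2 = 0^2 + 4^2 + 0^2
= 0 + 16 + 0 = 16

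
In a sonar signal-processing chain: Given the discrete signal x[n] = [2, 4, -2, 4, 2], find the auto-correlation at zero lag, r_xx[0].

The auto-correlation at zero lag r_xx[0] equals the signal energy.
r_xx[0] = sum of x[n]^2 = 2^2 + 4^2 + (-2)^2 + 4^2 + 2^2
= 4 + 16 + 4 + 16 + 4 = 44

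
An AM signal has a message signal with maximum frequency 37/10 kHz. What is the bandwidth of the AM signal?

In AM (double-sideband), the bandwidth is twice the message frequency.
BW = 2 * f_m = 2 * 37/10 kHz = 37/5 kHz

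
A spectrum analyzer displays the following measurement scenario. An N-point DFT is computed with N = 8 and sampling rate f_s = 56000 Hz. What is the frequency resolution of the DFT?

DFT frequency resolution = f_s / N
= 56000 / 8 = 7000 Hz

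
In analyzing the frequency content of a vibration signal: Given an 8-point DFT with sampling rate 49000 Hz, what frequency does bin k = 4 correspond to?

The frequency of DFT bin k is: f_k = k * f_s / N
f_4 = 4 * 49000 / 8 = 24500 Hz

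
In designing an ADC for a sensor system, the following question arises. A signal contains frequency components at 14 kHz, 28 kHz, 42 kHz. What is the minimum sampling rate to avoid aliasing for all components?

The highest frequency component is f_max = 42 kHz.
Nyquist rate = 2 * f_max = 2 * 42 kHz = 84 kHz.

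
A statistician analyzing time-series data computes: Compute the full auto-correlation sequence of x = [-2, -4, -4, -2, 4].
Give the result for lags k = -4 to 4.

r_xx[k] = sum_m x[m]*x[m+k], indexed from 0, for k = -4 to 4:
  r_xx[-4] = x[4]*x[0] = -8
  r_xx[-3] = x[3]*x[0] + x[4]*x[1] = -12
  r_xx[-2] = x[2]*x[0] + x[3]*x[1] + x[4]*x[2] = 0
  r_xx[-1] = x[1]*x[0] + x[2]*x[1] + x[3]*x[2] + x[4]*x[3] = 24
  r_xx[0] = x[0]*x[0] + x[1]*x[1] + x[2]*x[2] + x[3]*x[3] + x[4]*x[4] = 56
  r_xx[1] = x[0]*x[1] + x[1]*x[2] + x[2]*x[3] + x[3]*x[4] = 24
  r_xx[2] = x[0]*x[2] + x[1]*x[3] + x[2]*x[4] = 0
  r_xx[3] = x[0]*x[3] + x[1]*x[4] = -12
  r_xx[4] = x[0]*x[4] = -8
r_xx = [-8, -12, 0, 24, 56, 24, 0, -12, -8]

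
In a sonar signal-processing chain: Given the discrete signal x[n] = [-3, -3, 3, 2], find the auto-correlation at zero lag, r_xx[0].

The auto-correlation at zero lag r_xx[0] equals the signal energy.
r_xx[0] = sum of x[n]^2 = (-3)^2 + (-3)^2 + 3^2 + 2^2
= 9 + 9 + 9 + 4 = 31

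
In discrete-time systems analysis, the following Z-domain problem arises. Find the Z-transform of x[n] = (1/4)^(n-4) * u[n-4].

Time-shifting property: if X(z) = Z{x[n]}, then Z{x[n-d]} = z^(-d) * X(z)
X(z) = z/(z - 1/4) for x[n] = (1/4)^n * u[n]
Z{x[n-4]} = z^(-4) * z/(z - 1/4) = z^(-3)/(z - 1/4)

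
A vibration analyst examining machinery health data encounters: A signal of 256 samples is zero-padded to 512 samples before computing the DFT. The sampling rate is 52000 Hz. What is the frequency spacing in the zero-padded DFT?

Original DFT: N = 256, resolution = f_s/N = 52000/256 = 1625/8 Hz
Zero-padded DFT: N = 512, resolution = f_s/N = 52000/512 = 1625/16 Hz
Zero-padding interpolates the spectrum (finer frequency grid)
but does NOT improve the true spectral resolution (ability to resolve close frequencies).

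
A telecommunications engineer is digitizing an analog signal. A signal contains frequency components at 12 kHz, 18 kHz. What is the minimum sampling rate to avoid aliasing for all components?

The highest frequency component is f_max = 18 kHz.
Nyquist rate = 2 * f_max = 2 * 18 kHz = 36 kHz.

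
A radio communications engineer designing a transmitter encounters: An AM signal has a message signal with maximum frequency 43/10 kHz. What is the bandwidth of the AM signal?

In AM (double-sideband), the bandwidth is twice the message frequency.
BW = 2 * f_m = 2 * 43/10 kHz = 43/5 kHz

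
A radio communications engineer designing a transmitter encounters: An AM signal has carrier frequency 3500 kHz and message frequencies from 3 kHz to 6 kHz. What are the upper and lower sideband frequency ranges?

Upper sideband (USB) = fc + [fm_low, fm_high] = 3500 + [3, 6] = [3503, 3506] kHz
Lower sideband (LSB) = fc - [fm_high, fm_low] = 3500 - [6, 3] = [3494, 3497] kHz
Total occupied spectrum: 3494 kHz to 3506 kHz (plus carrier at 3500 kHz)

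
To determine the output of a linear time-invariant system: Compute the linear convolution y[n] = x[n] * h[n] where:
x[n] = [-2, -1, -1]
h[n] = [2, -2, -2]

y[n] = sum_k x[k]*h[n-k]. Output length = len(x) + len(h) - 1 = 3 + 3 - 1 = 5.
y[0] = -2*2 = -4
y[1] = -1*2 + -2*-2 = 2
y[2] = -1*2 + -1*-2 + -2*-2 = 4
y[3] = -1*-2 + -1*-2 = 4
y[4] = -1*-2 = 2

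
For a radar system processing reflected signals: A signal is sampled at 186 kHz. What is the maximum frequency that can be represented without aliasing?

The maximum frequency that can be represented without aliasing
is the Nyquist frequency: f_max = f_s / 2 = 186 kHz / 2 = 93 kHz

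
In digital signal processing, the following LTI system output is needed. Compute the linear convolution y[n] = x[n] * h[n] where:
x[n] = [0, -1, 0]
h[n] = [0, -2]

y[n] = sum_k x[k]*h[n-k]. Output length = len(x) + len(h) - 1 = 3 + 2 - 1 = 4.
y[0] = 0*0 = 0
y[1] = -1*0 + 0*-2 = 0
y[2] = 0*0 + -1*-2 = 2
y[3] = 0*-2 = 0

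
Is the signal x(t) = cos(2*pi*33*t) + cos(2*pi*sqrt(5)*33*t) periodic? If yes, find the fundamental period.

f1 = 33 Hz, f2 = 33*sqrt(5) Hz
Ratio f2/f1 = sqrt(5), which is irrational.
Since the frequency ratio is irrational, no common period exists.
The signal is not periodic.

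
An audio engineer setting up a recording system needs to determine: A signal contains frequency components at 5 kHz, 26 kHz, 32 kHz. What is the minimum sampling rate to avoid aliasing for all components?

The highest frequency component is f_max = 32 kHz.
Nyquist rate = 2 * f_max = 2 * 32 kHz = 64 kHz.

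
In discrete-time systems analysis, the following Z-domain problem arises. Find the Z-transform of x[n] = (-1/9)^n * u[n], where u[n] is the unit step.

The Z-transform of a^n * u[n] is z/(z-a) for |z| > |a|.
Here a = -1/9, so X(z) = z/(z - (-1/9)) = 9z/(9z + 1)
ROC: |z| > 1/9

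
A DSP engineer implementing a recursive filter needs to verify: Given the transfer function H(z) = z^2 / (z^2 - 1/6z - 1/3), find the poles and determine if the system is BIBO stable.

Poles are roots of the denominator: z^2 - 1/6z - 1/3 = 0.
Quadratic formula: z = [-(-1/6) +/- sqrt((-1/6)^2 - 4*(-1/3))] / 2
Discriminant = 1/36 + 4/3 = 49/36; sqrt = 7/6.
z = (1/6 +/- 7/6) / 2 => z = 2/3 or z = -1/2.
|p1| = 1/2, |p2| = 2/3.
For BIBO stability, all poles must lie inside the unit circle (|p| < 1).
System is STABLE since both |p| < 1.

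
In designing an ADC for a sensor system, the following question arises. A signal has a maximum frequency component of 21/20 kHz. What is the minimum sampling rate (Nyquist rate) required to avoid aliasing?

By the Nyquist-Shannon sampling theorem,
the minimum sampling rate (Nyquist rate) must be at least 2 * f_max.
Nyquist rate = 2 * 21/20 kHz = 21/10 kHz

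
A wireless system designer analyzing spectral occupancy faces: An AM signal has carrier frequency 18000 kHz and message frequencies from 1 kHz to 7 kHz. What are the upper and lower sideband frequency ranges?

Upper sideband (USB) = fc + [fm_low, fm_high] = 18000 + [1, 7] = [18001, 18007] kHz
Lower sideband (LSB) = fc - [fm_high, fm_low] = 18000 - [7, 1] = [17993, 17999] kHz
Total occupied spectrum: 17993 kHz to 18007 kHz (plus carrier at 18000 kHz)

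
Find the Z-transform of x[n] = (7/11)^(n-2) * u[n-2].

Time-shifting property: if X(z) = Z{x[n]}, then Z{x[n-d]} = z^(-d) * X(z)
X(z) = z/(z - 7/11) for x[n] = (7/11)^n * u[n]
Z{x[n-2]} = z^(-2) * z/(z - 7/11) = z^(-1)/(z - 7/11)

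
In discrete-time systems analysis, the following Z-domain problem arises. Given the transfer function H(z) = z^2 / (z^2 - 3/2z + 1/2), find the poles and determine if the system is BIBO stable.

Poles are roots of the denominator: z^2 - 3/2z + 1/2 = 0.
Quadratic formula: z = [-(-3/2) +/- sqrt((-3/2)^2 - 4*(1/2))] / 2
Discriminant = 9/4 - 2 = 1/4; sqrt = 1/2.
z = (3/2 +/- 1/2) / 2 => z = 1 or z = 1/2.
|p1| = 1, |p2| = 1/2.
For BIBO stability, all poles must lie inside the unit circle (|p| < 1).
System is UNSTABLE since at least one |p| >= 1.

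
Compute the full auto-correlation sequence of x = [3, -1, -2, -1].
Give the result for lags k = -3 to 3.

r_xx[k] = sum_m x[m]*x[m+k], indexed from 0, for k = -3 to 3:
  r_xx[-3] = x[3]*x[0] = -3
  r_xx[-2] = x[2]*x[0] + x[3]*x[1] = -5
  r_xx[-1] = x[1]*x[0] + x[2]*x[1] + x[3]*x[2] = 1
  r_xx[0] = x[0]*x[0] + x[1]*x[1] + x[2]*x[2] + x[3]*x[3] = 15
  r_xx[1] = x[0]*x[1] + x[1]*x[2] + x[2]*x[3] = 1
  r_xx[2] = x[0]*x[2] + x[1]*x[3] = -5
  r_xx[3] = x[0]*x[3] = -3
r_xx = [-3, -5, 1, 15, 1, -5, -3]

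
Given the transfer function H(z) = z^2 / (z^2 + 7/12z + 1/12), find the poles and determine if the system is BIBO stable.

Poles are roots of the denominator: z^2 + 7/12z + 1/12 = 0.
Quadratic formula: z = [-(7/12) +/- sqrt((7/12)^2 - 4*(1/12))] / 2
Discriminant = 49/144 - 1/3 = 1/144; sqrt = 1/12.
z = (-7/12 +/- 1/12) / 2 => z = -1/4 or z = -1/3.
|p1| = 1/4, |p2| = 1/3.
For BIBO stability, all poles must lie inside the unit circle (|p| < 1).
System is STABLE since both |p| < 1.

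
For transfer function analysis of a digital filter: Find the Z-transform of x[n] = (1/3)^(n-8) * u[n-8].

Time-shifting property: if X(z) = Z{x[n]}, then Z{x[n-d]} = z^(-d) * X(z)
X(z) = z/(z - 1/3) for x[n] = (1/3)^n * u[n]
Z{x[n-8]} = z^(-8) * z/(z - 1/3) = z^(-7)/(z - 1/3)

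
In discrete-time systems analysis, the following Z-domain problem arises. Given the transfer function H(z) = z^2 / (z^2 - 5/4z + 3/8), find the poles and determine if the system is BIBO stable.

Poles are roots of the denominator: z^2 - 5/4z + 3/8 = 0.
Quadratic formula: z = [-(-5/4) +/- sqrt((-5/4)^2 - 4*(3/8))] / 2
Discriminant = 25/16 - 3/2 = 1/16; sqrt = 1/4.
z = (5/4 +/- 1/4) / 2 => z = 3/4 or z = 1/2.
|p1| = 1/2, |p2| = 3/4.
For BIBO stability, all poles must lie inside the unit circle (|p| < 1).
System is STABLE since both |p| < 1.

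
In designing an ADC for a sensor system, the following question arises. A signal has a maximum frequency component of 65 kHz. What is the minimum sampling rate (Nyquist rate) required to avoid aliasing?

By the Nyquist-Shannon sampling theorem,
the minimum sampling rate (Nyquist rate) must be at least 2 * f_max.
Nyquist rate = 2 * 65 kHz = 130 kHz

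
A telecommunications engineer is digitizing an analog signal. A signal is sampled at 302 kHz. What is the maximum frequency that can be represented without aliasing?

The maximum frequency that can be represented without aliasing
is the Nyquist frequency: f_max = f_s / 2 = 302 kHz / 2 = 151 kHz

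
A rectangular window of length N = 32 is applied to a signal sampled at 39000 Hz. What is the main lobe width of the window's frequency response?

For a rectangular window of length N,
the main lobe width in frequency is 2*f_s/N.
= 2*39000/32 = 4875/2 Hz
This determines the minimum frequency separation for resolving two sinusoids.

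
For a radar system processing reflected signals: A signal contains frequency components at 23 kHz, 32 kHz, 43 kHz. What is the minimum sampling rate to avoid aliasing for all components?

The highest frequency component is f_max = 43 kHz.
Nyquist rate = 2 * f_max = 2 * 43 kHz = 86 kHz.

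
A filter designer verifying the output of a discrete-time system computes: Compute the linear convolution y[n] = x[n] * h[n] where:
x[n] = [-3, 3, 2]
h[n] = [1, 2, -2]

y[n] = sum_k x[k]*h[n-k]. Output length = len(x) + len(h) - 1 = 3 + 3 - 1 = 5.
y[0] = -3*1 = -3
y[1] = 3*1 + -3*2 = -3
y[2] = 2*1 + 3*2 + -3*-2 = 14
y[3] = 2*2 + 3*-2 = -2
y[4] = 2*-2 = -4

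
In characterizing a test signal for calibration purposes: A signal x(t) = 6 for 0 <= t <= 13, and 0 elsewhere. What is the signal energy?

Energy = integral of |x(t)|^2 dt over the signal duration
= 6^2 * 13 = 36 * 13 = 468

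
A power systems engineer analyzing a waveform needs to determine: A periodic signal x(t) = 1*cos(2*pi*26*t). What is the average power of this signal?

Average power of A*cos(wt) is A^2/2.
P = 1^2 / 2 = 1/2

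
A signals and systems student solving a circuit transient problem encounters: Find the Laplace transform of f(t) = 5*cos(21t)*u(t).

Standard pair: cos(wt)*u(t) <-> s/(s^2+w^2)
With w = 21: L{5*cos(21t)*u(t)} = 5s/(s^2+441)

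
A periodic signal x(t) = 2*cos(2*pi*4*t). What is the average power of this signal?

Average power of A*cos(wt) is A^2/2.
P = 2^2 / 2 = 4/2 = 2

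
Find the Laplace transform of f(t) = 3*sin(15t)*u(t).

Standard pair: sin(wt)*u(t) <-> w/(s^2+w^2)
With w = 15: L{3*sin(15t)*u(t)} = 45/(s^2+225)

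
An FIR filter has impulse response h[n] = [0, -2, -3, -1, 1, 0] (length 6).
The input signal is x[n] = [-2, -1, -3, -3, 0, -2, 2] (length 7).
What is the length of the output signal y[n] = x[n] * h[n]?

For linear convolution, the output length is:
len(y) = len(x) + len(h) - 1 = 7 + 6 - 1 = 12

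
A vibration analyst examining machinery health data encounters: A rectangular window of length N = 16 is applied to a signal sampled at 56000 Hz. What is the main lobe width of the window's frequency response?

For a rectangular window of length N,
the main lobe width in frequency is 2*f_s/N.
= 2*56000/16 = 7000 Hz
This determines the minimum frequency separation for resolving two sinusoids.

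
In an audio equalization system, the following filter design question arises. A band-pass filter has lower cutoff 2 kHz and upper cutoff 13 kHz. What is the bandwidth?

Bandwidth = f_high - f_low
= 13 kHz - 2 kHz = 11 kHz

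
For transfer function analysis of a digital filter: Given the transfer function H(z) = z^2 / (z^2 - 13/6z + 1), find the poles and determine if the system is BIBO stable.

Poles are roots of the denominator: z^2 - 13/6z + 1 = 0.
Quadratic formula: z = [-(-13/6) +/- sqrt((-13/6)^2 - 4*(1))] / 2
Discriminant = 169/36 - 4 = 25/36; sqrt = 5/6.
z = (13/6 +/- 5/6) / 2 => z = 3/2 or z = 2/3.
|p1| = 3/2, |p2| = 2/3.
For BIBO stability, all poles must lie inside the unit circle (|p| < 1).
System is UNSTABLE since at least one |p| >= 1.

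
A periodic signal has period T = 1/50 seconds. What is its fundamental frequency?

The fundamental frequency is the reciprocal of the period.
f = 1/T = 1/(1/50) = 50 Hz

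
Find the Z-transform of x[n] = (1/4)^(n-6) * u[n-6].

Time-shifting property: if X(z) = Z{x[n]}, then Z{x[n-d]} = z^(-d) * X(z)
X(z) = z/(z - 1/4) for x[n] = (1/4)^n * u[n]
Z{x[n-6]} = z^(-6) * z/(z - 1/4) = z^(-5)/(z - 1/4)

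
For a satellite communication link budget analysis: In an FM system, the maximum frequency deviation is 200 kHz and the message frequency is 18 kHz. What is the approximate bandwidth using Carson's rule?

Carson's rule: BW = 2*(delta_f + f_m)
= 2*(200 + 18) kHz = 436 kHz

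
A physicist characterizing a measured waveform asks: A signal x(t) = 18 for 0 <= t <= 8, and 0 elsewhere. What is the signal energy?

Energy = integral of |x(t)|^2 dt over the signal duration
= 18^2 * 8 = 324 * 8 = 2592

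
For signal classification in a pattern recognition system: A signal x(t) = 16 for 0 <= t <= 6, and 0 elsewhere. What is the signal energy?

Energy = integral of |x(t)|^2 dt over the signal duration
= 16^2 * 6 = 256 * 6 = 1536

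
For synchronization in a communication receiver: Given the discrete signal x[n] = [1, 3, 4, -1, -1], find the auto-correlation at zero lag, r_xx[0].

The auto-correlation at zero lag r_xx[0] equals the signal energy.
r_xx[0] = sum of x[n]^2 = 1^2 + 3^2 + 4^2 + (-1)^2 + (-1)^2
= 1 + 9 + 16 + 1 + 1 = 28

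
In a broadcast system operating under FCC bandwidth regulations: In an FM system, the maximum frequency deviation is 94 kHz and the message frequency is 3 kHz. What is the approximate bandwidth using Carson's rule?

Carson's rule: BW = 2*(delta_f + f_m)
= 2*(94 + 3) kHz = 194 kHz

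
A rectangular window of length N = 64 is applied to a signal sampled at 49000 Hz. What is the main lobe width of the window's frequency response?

For a rectangular window of length N,
the main lobe width in frequency is 2*f_s/N.
= 2*49000/64 = 6125/4 Hz
This determines the minimum frequency separation for resolving two sinusoids.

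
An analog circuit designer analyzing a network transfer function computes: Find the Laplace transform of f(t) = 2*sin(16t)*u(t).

Standard pair: sin(wt)*u(t) <-> w/(s^2+w^2)
With w = 16: L{2*sin(16t)*u(t)} = 32/(s^2+256)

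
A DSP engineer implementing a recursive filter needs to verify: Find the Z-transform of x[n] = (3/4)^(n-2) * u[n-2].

Time-shifting property: if X(z) = Z{x[n]}, then Z{x[n-d]} = z^(-d) * X(z)
X(z) = z/(z - 3/4) for x[n] = (3/4)^n * u[n]
Z{x[n-2]} = z^(-2) * z/(z - 3/4) = z^(-1)/(z - 3/4)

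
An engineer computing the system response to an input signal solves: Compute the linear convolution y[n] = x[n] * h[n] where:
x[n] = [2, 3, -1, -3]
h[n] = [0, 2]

y[n] = sum_k x[k]*h[n-k]. Output length = len(x) + len(h) - 1 = 4 + 2 - 1 = 5.
y[0] = 2*0 = 0
y[1] = 3*0 + 2*2 = 4
y[2] = -1*0 + 3*2 = 6
y[3] = -3*0 + -1*2 = -2
y[4] = -3*2 = -6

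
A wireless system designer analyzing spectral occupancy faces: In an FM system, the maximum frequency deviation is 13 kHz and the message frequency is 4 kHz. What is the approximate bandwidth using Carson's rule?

Carson's rule: BW = 2*(delta_f + f_m)
= 2*(13 + 4) kHz = 34 kHz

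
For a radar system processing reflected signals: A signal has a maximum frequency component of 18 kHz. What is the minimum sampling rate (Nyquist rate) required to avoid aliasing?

By the Nyquist-Shannon sampling theorem,
the minimum sampling rate (Nyquist rate) must be at least 2 * f_max.
Nyquist rate = 2 * 18 kHz = 36 kHz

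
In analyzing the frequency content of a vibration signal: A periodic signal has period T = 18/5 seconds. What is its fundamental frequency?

The fundamental frequency is the reciprocal of the period.
f = 1/T = 1/(18/5) = 5/18 Hz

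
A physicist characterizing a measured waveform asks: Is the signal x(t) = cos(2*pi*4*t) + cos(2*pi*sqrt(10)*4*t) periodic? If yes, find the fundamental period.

f1 = 4 Hz, f2 = 4*sqrt(10) Hz
Ratio f2/f1 = sqrt(10), which is irrational.
Since the frequency ratio is irrational, no common period exists.
The signal is not periodic.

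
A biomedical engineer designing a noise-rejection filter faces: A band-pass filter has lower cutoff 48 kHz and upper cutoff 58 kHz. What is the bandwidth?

Bandwidth = f_high - f_low
= 58 kHz - 48 kHz = 10 kHz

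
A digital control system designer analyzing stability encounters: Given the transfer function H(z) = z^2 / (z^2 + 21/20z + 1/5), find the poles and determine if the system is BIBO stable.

Poles are roots of the denominator: z^2 + 21/20z + 1/5 = 0.
Quadratic formula: z = [-(21/20) +/- sqrt((21/20)^2 - 4*(1/5))] / 2
Discriminant = 441/400 - 4/5 = 121/400; sqrt = 11/20.
z = (-21/20 +/- 11/20) / 2 => z = -1/4 or z = -4/5.
|p1| = 1/4, |p2| = 4/5.
For BIBO stability, all poles must lie inside the unit circle (|p| < 1).
System is STABLE since both |p| < 1.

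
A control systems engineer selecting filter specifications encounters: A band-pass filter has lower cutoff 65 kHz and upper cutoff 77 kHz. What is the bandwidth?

Bandwidth = f_high - f_low
= 77 kHz - 65 kHz = 12 kHz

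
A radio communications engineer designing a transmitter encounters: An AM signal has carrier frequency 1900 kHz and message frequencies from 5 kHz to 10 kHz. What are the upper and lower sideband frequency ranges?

Upper sideband (USB) = fc + [fm_low, fm_high] = 1900 + [5, 10] = [1905, 1910] kHz
Lower sideband (LSB) = fc - [fm_high, fm_low] = 1900 - [10, 5] = [1890, 1895] kHz
Total occupied spectrum: 1890 kHz to 1910 kHz (plus carrier at 1900 kHz)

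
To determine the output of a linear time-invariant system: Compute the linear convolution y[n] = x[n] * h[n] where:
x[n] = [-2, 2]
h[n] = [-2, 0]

y[n] = sum_k x[k]*h[n-k]. Output length = len(x) + len(h) - 1 = 2 + 2 - 1 = 3.
y[0] = -2*-2 = 4
y[1] = 2*-2 + -2*0 = -4
y[2] = 2*0 = 0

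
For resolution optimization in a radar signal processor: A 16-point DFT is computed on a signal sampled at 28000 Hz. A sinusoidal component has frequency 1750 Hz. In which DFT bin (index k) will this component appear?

DFT frequency resolution = f_s/N = 28000/16 = 1750 Hz
Bin index k = f_signal / resolution = 1750 / 1750 = 1
The signal frequency 1750 Hz falls in DFT bin k = 1.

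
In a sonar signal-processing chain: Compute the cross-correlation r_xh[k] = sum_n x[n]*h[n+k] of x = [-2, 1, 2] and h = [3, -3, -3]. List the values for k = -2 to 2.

Both sequences indexed from 0 and zero outside their support.
Lags with overlap: k = -2 to 2.
  r_xh[-2] = x[2]*h[0] = 6
  r_xh[-1] = x[1]*h[0] + x[2]*h[1] = -3
  r_xh[0] = x[0]*h[0] + x[1]*h[1] + x[2]*h[2] = -15
  r_xh[1] = x[0]*h[1] + x[1]*h[2] = 3
  r_xh[2] = x[0]*h[2] = 6
r_xh = [6, -3, -15, 3, 6] (for k = -2, ..., 2)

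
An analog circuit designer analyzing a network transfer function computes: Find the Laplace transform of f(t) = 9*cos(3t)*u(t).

Standard pair: cos(wt)*u(t) <-> s/(s^2+w^2)
With w = 3: L{9*cos(3t)*u(t)} = 9s/(s^2+9)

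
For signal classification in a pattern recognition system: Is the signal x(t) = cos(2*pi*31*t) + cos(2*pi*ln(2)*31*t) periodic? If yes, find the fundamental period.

f1 = 31 Hz, f2 = 31*ln(2) Hz
Ratio f2/f1 = ln(2), which is irrational.
Since the frequency ratio is irrational, no common period exists.
The signal is not periodic.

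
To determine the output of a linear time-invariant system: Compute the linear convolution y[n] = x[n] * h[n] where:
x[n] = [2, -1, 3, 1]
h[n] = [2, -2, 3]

y[n] = sum_k x[k]*h[n-k]. Output length = len(x) + len(h) - 1 = 4 + 3 - 1 = 6.
y[0] = 2*2 = 4
y[1] = -1*2 + 2*-2 = -6
y[2] = 3*2 + -1*-2 + 2*3 = 14
y[3] = 1*2 + 3*-2 + -1*3 = -7
y[4] = 1*-2 + 3*3 = 7
y[5] = 1*3 = 3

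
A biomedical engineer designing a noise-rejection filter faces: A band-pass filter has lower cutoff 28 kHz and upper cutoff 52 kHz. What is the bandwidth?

Bandwidth = f_high - f_low
= 52 kHz - 28 kHz = 24 kHz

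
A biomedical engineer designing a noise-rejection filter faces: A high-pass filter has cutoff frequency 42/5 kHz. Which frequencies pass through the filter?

A high-pass filter passes all frequencies above the cutoff frequency 42/5 kHz and attenuates lower frequencies.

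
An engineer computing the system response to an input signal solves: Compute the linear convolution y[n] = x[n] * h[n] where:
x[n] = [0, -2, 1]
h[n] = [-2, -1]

y[n] = sum_k x[k]*h[n-k]. Output length = len(x) + len(h) - 1 = 3 + 2 - 1 = 4.
y[0] = 0*-2 = 0
y[1] = -2*-2 + 0*-1 = 4
y[2] = 1*-2 + -2*-1 = 0
y[3] = 1*-1 = -1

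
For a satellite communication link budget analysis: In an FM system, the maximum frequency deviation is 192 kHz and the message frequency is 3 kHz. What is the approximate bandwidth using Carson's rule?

Carson's rule: BW = 2*(delta_f + f_m)
= 2*(192 + 3) kHz = 390 kHz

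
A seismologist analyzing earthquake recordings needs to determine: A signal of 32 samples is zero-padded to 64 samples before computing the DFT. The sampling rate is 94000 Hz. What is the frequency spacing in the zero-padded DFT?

Original DFT: N = 32, resolution = f_s/N = 94000/32 = 5875/2 Hz
Zero-padded DFT: N = 64, resolution = f_s/N = 94000/64 = 5875/4 Hz
Zero-padding interpolates the spectrum (finer frequency grid)
but does NOT improve the true spectral resolution (ability to resolve close frequencies).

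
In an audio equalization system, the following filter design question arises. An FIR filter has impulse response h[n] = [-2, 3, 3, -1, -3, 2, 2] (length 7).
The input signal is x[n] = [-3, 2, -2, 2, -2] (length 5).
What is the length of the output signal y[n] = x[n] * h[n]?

For linear convolution, the output length is:
len(y) = len(x) + len(h) - 1 = 5 + 7 - 1 = 11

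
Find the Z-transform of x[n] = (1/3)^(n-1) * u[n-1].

Time-shifting property: if X(z) = Z{x[n]}, then Z{x[n-d]} = z^(-d) * X(z)
X(z) = z/(z - 1/3) for x[n] = (1/3)^n * u[n]
Z{x[n-1]} = z^(-1) * z/(z - 1/3) = 1/(z - 1/3)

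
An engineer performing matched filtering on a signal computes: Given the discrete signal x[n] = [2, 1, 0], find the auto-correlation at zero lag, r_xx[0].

The auto-correlation at zero lag r_xx[0] equals the signal energy.
r_xx[0] = sum of x[n]^2 = 2^2 + 1^2 + 0^2
= 4 + 1 + 0 = 5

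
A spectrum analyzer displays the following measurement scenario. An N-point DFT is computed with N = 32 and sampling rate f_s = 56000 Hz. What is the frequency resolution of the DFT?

DFT frequency resolution = f_s / N
= 56000 / 32 = 1750 Hz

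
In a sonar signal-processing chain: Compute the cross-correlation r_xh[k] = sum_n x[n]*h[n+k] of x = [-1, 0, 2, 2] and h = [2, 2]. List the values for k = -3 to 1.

Both sequences indexed from 0 and zero outside their support.
Lags with overlap: k = -3 to 1.
  r_xh[-3] = x[3]*h[0] = 4
  r_xh[-2] = x[2]*h[0] + x[3]*h[1] = 8
  r_xh[-1] = x[1]*h[0] + x[2]*h[1] = 4
  r_xh[0] = x[0]*h[0] + x[1]*h[1] = -2
  r_xh[1] = x[0]*h[1] = -2
r_xh = [4, 8, 4, -2, -2] (for k = -3, ..., 1)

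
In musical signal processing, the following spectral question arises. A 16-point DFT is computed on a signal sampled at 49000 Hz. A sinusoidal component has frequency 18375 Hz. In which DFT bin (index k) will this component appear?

DFT frequency resolution = f_s/N = 49000/16 = 6125/2 Hz
Bin index k = f_signal / resolution = 18375 / 6125/2 = 6
The signal frequency 18375 Hz falls in DFT bin k = 6.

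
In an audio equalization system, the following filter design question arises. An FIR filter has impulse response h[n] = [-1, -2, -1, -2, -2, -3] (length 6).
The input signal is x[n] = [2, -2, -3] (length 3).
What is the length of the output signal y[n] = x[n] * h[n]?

For linear convolution, the output length is:
len(y) = len(x) + len(h) - 1 = 3 + 6 - 1 = 8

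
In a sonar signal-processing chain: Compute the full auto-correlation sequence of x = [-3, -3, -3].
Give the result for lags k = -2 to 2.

r_xx[k] = sum_m x[m]*x[m+k], indexed from 0, for k = -2 to 2:
  r_xx[-2] = x[2]*x[0] = 9
  r_xx[-1] = x[1]*x[0] + x[2]*x[1] = 18
  r_xx[0] = x[0]*x[0] + x[1]*x[1] + x[2]*x[2] = 27
  r_xx[1] = x[0]*x[1] + x[1]*x[2] = 18
  r_xx[2] = x[0]*x[2] = 9
r_xx = [9, 18, 27, 18, 9]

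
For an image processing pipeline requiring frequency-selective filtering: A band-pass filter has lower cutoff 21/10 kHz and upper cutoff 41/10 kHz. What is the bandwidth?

Bandwidth = f_high - f_low
= 41/10 kHz - 21/10 kHz = 2 kHz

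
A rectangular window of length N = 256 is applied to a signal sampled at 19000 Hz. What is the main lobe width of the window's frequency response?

For a rectangular window of length N,
the main lobe width in frequency is 2*f_s/N.
= 2*19000/256 = 2375/16 Hz
This determines the minimum frequency separation for resolving two sinusoids.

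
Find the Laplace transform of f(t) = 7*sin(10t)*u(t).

Standard pair: sin(wt)*u(t) <-> w/(s^2+w^2)
With w = 10: L{7*sin(10t)*u(t)} = 70/(s^2+100)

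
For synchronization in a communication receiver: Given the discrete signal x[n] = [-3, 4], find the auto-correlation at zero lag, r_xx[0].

The auto-correlation at zero lag r_xx[0] equals the signal energy.
r_xx[0] = sum of x[n]^2 = (-3)^2 + 4^2
= 9 + 16 = 25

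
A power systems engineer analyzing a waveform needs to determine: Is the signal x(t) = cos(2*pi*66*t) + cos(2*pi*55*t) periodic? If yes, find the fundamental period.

f1 = 66 Hz, f2 = 55 Hz
Period T1 = 1/66, T2 = 1/55
Ratio T1/T2 = 55/66, which is rational.
The signal is periodic with fundamental period T = 1/GCD(66,55) = 1/11 s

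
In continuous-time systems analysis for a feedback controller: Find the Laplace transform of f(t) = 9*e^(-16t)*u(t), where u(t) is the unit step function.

Standard Laplace transform pair:
e^(-at)*u(t) <-> 1/(s+a)
With a = 16: L{9*e^(-16t)*u(t)} = 9/(s+16), ROC: Re(s) > -16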